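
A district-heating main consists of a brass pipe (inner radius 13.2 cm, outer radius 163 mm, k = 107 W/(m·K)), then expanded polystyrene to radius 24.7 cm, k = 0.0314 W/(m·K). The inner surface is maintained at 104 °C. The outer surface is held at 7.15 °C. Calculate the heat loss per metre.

Q' = 46.0 W/m

Treat each layer as a resistance in series:
  R'_brass = ln(0.163/0.132)/(2πk) = 0.2109/(2π·107) = 3.138×10^-4 m·K/W
  R'_expanded polystyrene = ln(0.247/0.163)/(2πk) = 0.4156/(2π·0.0314) = 2.107 m·K/W
ΣR = 3.138×10^-4 + 2.107 = 2.107 m·K/W
Q' = ΔT/ΣR = (104 °C − 7.15 °C)/2.107 = 46.0 W/m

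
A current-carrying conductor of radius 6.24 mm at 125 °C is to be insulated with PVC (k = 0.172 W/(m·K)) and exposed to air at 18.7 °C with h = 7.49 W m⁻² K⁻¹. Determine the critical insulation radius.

For a cylinder, r_cr = k_ins/h = 0.172/7.49 = 0.0230 m = 2.30 cm

r_cr = 2.30 cm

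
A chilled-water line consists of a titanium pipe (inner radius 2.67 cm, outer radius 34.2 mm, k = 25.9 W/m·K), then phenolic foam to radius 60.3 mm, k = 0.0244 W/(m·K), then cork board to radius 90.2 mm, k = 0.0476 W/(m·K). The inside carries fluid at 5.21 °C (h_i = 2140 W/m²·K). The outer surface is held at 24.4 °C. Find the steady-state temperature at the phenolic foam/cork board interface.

T = 19.3 °C

Treat each layer as a resistance in series:
  R'_conv,in = 1/(2πr h) = 1/(2π·0.0267·2140) = 0.002785 m·K/W
  R'_titanium = ln(0.0342/0.0267)/(2πk) = 0.2476/(2π·25.9) = 0.001521 m·K/W
  R'_phenolic foam = ln(0.0603/0.0342)/(2πk) = 0.5671/(2π·0.0244) = 3.699 m·K/W
  R'_cork board = ln(0.0902/0.0603)/(2πk) = 0.4027/(2π·0.0476) = 1.346 m·K/W
ΣR = 0.002785 + 0.001521 + 3.699 + 1.346 = 5.049 m·K/W
Q' = ΔT/ΣR = (5.21 °C − 24.4 °C)/5.049 = -3.801 W/m
From the inner boundary to the phenolic foam/cork board interface, ΣR_partial = 3.703 m·K/W.
T_interface = T_in − Q'·ΣR_partial = 5.21 °C − (-3.801)(3.703) = 19.3 °C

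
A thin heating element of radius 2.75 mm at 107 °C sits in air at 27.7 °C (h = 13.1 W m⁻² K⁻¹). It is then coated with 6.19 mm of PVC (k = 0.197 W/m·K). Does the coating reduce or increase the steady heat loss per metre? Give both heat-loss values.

increases: 17.9 → 34.3 W/m

Critical radius for a cylinder: r_cr = k/h = 0.0150 m = 1.50 cm.
Outer radius after coating: r₂ = 0.00275 + 0.00619 = 0.00894 m.
Since r₁ < r_cr and r₂ ≤ r_cr, the coating moves toward the maximum at r_cr — heat loss rises.
Bare: R = 1/(2πr₁h) = 4.418 m·K/W; Q = 79.3/4.418 = 17.9 W/m.
Coated: R = R_cond + R_conv = 2.311 m·K/W; Q = 79.3/2.311 = 34.3 W/m.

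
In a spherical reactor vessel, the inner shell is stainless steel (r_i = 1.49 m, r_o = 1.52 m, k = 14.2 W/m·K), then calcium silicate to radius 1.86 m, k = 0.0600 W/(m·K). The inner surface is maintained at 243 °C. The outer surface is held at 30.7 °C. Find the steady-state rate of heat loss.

Q = 1330 W

Resistance network (inner→outer):
  R_stainless steel = (1/1.49 − 1/1.52)/(4πk) = 0.01325/(4π·14.2) = 7.423×10^-5 K/W
  R_calcium silicate = (1/1.52 − 1/1.86)/(4πk) = 0.1203/(4π·0.0600) = 0.1595 K/W
ΣR = 7.423×10^-5 + 0.1595 = 0.1596 K/W
Q = ΔT/ΣR = (243 °C − 30.7 °C)/0.1596 = 1330 W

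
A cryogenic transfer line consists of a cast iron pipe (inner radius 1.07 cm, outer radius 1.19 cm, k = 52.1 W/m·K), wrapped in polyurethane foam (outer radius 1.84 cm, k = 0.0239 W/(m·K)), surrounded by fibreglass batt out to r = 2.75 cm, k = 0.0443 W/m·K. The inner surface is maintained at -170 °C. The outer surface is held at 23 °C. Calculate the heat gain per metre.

Q' = 44.4 W/m

Treat each layer as a resistance in series:
  R'_cast iron = ln(0.0119/0.0107)/(2πk) = 0.1063/(2π·52.1) = 3.247×10^-4 m·K/W
  R'_polyurethane foam = ln(0.0184/0.0119)/(2πk) = 0.4358/(2π·0.0239) = 2.902 m·K/W
  R'_fibreglass batt = ln(0.0275/0.0184)/(2πk) = 0.4018/(2π·0.0443) = 1.444 m·K/W
ΣR = 3.247×10^-4 + 2.902 + 1.444 = 4.346 m·K/W
Q' = ΔT/ΣR = (-170 °C − 23 °C)/4.346 = -44.4 W/m
(Negative Q' ⇒ heat flows inward; heat gain = 44.4 W/m.)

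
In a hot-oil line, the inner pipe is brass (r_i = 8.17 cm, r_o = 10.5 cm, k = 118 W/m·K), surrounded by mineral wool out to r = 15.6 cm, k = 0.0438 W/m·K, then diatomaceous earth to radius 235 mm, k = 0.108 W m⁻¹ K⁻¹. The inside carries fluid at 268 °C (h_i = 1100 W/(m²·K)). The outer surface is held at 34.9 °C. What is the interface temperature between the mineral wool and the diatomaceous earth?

T = 104 °C

Treat each layer as a resistance in series:
  R'_conv,in = 1/(2πr h) = 1/(2π·0.0817·1100) = 0.001771 m·K/W
  R'_brass = ln(0.105/0.0817)/(2πk) = 0.2509/(2π·118) = 3.384×10^-4 m·K/W
  R'_mineral wool = ln(0.156/0.105)/(2πk) = 0.3959/(2π·0.0438) = 1.439 m·K/W
  R'_diatomaceous earth = ln(0.235/0.156)/(2πk) = 0.4097/(2π·0.108) = 0.6038 m·K/W
ΣR = 0.001771 + 3.384×10^-4 + 1.439 + 0.6038 = 2.045 m·K/W
Q' = ΔT/ΣR = (268 °C − 34.9 °C)/2.045 = 114.0 W/m
From the inner boundary to the mineral wool/diatomaceous earth interface, ΣR_partial = 1.441 m·K/W.
T_interface = T_in − Q'·ΣR_partial = 268 °C − (114.0)(1.441) = 104 °C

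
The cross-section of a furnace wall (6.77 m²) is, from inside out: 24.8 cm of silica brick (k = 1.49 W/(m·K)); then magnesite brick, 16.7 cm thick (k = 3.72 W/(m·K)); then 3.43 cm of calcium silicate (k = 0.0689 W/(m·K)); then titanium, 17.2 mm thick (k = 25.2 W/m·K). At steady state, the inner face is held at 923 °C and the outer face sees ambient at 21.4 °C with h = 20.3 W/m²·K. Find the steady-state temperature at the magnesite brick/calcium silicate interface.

T = 672 °C

Resistance network (inner→outer):
  R_silica brick = L/(kA) = 0.248/(1.49·6.77) = 0.02459 K/W
  R_magnesite brick = L/(kA) = 0.167/(3.72·6.77) = 0.006631 K/W
  R_calcium silicate = L/(kA) = 0.0343/(0.0689·6.77) = 0.07353 K/W
  R_titanium = L/(kA) = 0.0172/(25.2·6.77) = 1.008×10^-4 K/W
  R_conv,out = 1/(hA) = 1/(20.3·6.77) = 0.007276 K/W
ΣR = 0.02459 + 0.006631 + 0.07353 + 1.008×10^-4 + 0.007276 = 0.1121 K/W
Q = ΔT/ΣR = (923 °C − 21.4 °C)/0.1121 = 8043 W
From the inner boundary to the magnesite brick/calcium silicate interface, ΣR_partial = 0.03122 K/W.
T_interface = T_in − Q·ΣR_partial = 923 °C − (8043)(0.03122) = 672 °C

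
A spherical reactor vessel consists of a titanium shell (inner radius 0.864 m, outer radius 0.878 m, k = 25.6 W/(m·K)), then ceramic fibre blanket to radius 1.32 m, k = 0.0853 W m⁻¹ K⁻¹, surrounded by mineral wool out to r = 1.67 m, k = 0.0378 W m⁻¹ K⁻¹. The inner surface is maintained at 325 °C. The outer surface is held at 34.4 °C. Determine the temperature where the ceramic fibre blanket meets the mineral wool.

Treat each layer as a resistance in series:
  R_titanium = (1/0.864 − 1/0.878)/(4πk) = 0.01846/(4π·25.6) = 5.737×10^-5 K/W
  R_ceramic fibre blanket = (1/0.878 − 1/1.32)/(4πk) = 0.3814/(4π·0.0853) = 0.3558 K/W
  R_mineral wool = (1/1.32 − 1/1.67)/(4πk) = 0.1588/(4π·0.0378) = 0.3343 K/W
ΣR = 5.737×10^-5 + 0.3558 + 0.3343 = 0.6902 K/W
Q = ΔT/ΣR = (325 °C − 34.4 °C)/0.6902 = 421.0 W
From the inner boundary to the ceramic fibre blanket/mineral wool interface, ΣR_partial = 0.3559 K/W.
T_interface = T_in − Q·ΣR_partial = 325 °C − (421.0)(0.3559) = 175 °C

T = 175 °C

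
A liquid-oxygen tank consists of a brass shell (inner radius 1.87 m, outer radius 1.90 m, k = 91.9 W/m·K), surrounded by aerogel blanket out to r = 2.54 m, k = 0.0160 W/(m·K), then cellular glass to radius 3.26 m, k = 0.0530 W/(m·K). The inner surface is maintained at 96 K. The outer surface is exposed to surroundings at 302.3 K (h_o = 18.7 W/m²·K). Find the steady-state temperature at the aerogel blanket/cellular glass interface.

T = 268.1 K

Treat each layer as a resistance in series:
  R_brass = (1/1.87 − 1/1.90)/(4πk) = 0.008444/(4π·91.9) = 7.311×10^-6 K/W
  R_aerogel blanket = (1/1.90 − 1/2.54)/(4πk) = 0.1326/(4π·0.0160) = 0.6596 K/W
  R_cellular glass = (1/2.54 − 1/3.26)/(4πk) = 0.08695/(4π·0.0530) = 0.1306 K/W
  R_conv,out = 1/(4πr²h) = 1/(4π·3.26²·18.7) = 4.004×10^-4 K/W
ΣR = 7.311×10^-6 + 0.6596 + 0.1306 + 4.004×10^-4 = 0.7906 K/W
Q = ΔT/ΣR = (96 K − 302.3 K)/0.7906 = -260.9 W
From the inner boundary to the aerogel blanket/cellular glass interface, ΣR_partial = 0.6596 K/W.
T_interface = T_in − Q·ΣR_partial = 96 K − (-260.9)(0.6596) = 268.1 K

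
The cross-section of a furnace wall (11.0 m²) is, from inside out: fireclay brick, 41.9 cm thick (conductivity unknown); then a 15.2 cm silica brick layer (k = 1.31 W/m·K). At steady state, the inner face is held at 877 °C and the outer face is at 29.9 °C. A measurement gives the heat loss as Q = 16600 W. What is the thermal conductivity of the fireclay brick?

ΣR = ΔT/Q = |877 − 29.9|/16600 = 0.05103 K/W
Known resistances:
  R_silica brick = L/(kA) = 0.152/(1.31·11.0) = 0.01055 K/W
R_fireclay brick = ΣR − ΣR_known = 0.05103 − 0.01055 = 0.04048 K/W
L/(kA) = 0.04048 ⇒ k = 0.419/(0.04048·11.0) = 0.941 W/m·K

k = 0.941 W/m·K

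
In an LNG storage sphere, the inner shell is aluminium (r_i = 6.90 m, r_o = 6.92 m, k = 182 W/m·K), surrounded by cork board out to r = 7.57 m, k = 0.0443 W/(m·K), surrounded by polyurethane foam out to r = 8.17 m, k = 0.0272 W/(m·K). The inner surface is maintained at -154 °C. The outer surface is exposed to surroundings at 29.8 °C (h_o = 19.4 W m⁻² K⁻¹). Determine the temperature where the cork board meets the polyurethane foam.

Resistance network (inner→outer):
  R_aluminium = (1/6.90 − 1/6.92)/(4πk) = 4.189×10^-4/(4π·182) = 1.831×10^-7 K/W
  R_cork board = (1/6.92 − 1/7.57)/(4πk) = 0.01241/(4π·0.0443) = 0.02229 K/W
  R_polyurethane foam = (1/7.57 − 1/8.17)/(4πk) = 0.009701/(4π·0.0272) = 0.02838 K/W
  R_conv,out = 1/(4πr²h) = 1/(4π·8.17²·19.4) = 6.145×10^-5 K/W
ΣR = 1.831×10^-7 + 0.02229 + 0.02838 + 6.145×10^-5 = 0.05073 K/W
Q = ΔT/ΣR = (-154 °C − 29.8 °C)/0.05073 = -3623 W
From the inner boundary to the cork board/polyurethane foam interface, ΣR_partial = 0.02229 K/W.
T_interface = T_in − Q·ΣR_partial = -154 °C − (-3623)(0.02229) = -73.2 °C

T = -73.2 °C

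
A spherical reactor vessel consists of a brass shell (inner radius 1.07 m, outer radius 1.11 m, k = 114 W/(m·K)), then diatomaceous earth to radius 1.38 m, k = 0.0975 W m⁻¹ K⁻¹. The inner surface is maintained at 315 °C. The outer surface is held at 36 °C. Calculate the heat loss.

Series thermal resistances, inner to outer:
  R_brass = (1/1.07 − 1/1.11)/(4πk) = 0.03368/(4π·114) = 2.351×10^-5 K/W
  R_diatomaceous earth = (1/1.11 − 1/1.38)/(4πk) = 0.1763/(4π·0.0975) = 0.1439 K/W
ΣR = 2.351×10^-5 + 0.1439 = 0.1439 K/W
Q = ΔT/ΣR = (315 °C − 36 °C)/0.1439 = 1940 W

Q = 1940 W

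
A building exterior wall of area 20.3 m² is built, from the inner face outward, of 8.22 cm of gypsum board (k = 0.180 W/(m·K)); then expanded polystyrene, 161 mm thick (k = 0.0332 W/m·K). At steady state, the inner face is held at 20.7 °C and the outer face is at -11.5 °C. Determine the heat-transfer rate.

Q = 123 W

Series thermal resistances, inner to outer:
  R_gypsum board = L/(kA) = 0.0822/(0.180·20.3) = 0.02250 K/W
  R_expanded polystyrene = L/(kA) = 0.161/(0.0332·20.3) = 0.2389 K/W
ΣR = 0.02250 + 0.2389 = 0.2614 K/W
Q = ΔT/ΣR = (20.7 °C − -11.5 °C)/0.2614 = 123 W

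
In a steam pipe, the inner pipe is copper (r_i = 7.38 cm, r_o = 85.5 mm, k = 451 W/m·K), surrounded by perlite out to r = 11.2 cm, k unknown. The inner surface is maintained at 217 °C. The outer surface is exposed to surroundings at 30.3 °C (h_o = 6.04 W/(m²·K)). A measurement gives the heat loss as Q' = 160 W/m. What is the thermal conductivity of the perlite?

ΣR = ΔT/Q' = |217 − 30.3|/160 = 1.167 m·K/W
Known resistances:
  R'_copper = ln(0.0855/0.0738)/(2πk) = 0.1472/(2π·451) = 5.193×10^-5 m·K/W
  R'_conv,out = 1/(2πr h) = 1/(2π·0.112·6.04) = 0.2353 m·K/W
R_perlite = ΣR − ΣR_known = 1.167 − 0.2354 = 0.9316 m·K/W
ln(r₂/r₁)/(2πk) = 0.9316 ⇒ k = 0.2700/(2π·0.9316) = 0.0461 W/m·K

k = 0.0461 W/m·K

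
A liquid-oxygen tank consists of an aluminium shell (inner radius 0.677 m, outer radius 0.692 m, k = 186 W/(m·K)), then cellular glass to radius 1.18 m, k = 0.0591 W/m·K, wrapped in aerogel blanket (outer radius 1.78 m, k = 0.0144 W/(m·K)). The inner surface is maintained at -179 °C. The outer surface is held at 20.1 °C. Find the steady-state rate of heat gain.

Q = 83.5 W

Series thermal resistances, inner to outer:
  R_aluminium = (1/0.677 − 1/0.692)/(4πk) = 0.03202/(4π·186) = 1.370×10^-5 K/W
  R_cellular glass = (1/0.692 − 1/1.18)/(4πk) = 0.5976/(4π·0.0591) = 0.8047 K/W
  R_aerogel blanket = (1/1.18 − 1/1.78)/(4πk) = 0.2857/(4π·0.0144) = 1.579 K/W
ΣR = 1.370×10^-5 + 0.8047 + 1.579 = 2.384 K/W
Q = ΔT/ΣR = (-179 °C − 20.1 °C)/2.384 = -83.5 W
(Negative Q ⇒ heat flows inward; heat gain = 83.5 W.)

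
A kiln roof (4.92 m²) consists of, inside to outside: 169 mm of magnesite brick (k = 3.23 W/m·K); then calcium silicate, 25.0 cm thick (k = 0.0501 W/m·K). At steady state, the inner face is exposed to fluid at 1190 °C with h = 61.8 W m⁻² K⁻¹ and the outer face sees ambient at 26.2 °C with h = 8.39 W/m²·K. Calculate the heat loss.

Resistance network (inner→outer):
  R_conv,in = 1/(hA) = 1/(61.8·4.92) = 0.003289 K/W
  R_magnesite brick = L/(kA) = 0.169/(3.23·4.92) = 0.01063 K/W
  R_calcium silicate = L/(kA) = 0.250/(0.0501·4.92) = 1.014 K/W
  R_conv,out = 1/(hA) = 1/(8.39·4.92) = 0.02423 K/W
ΣR = 0.003289 + 0.01063 + 1.014 + 0.02423 = 1.052 K/W
Q = ΔT/ΣR = (1190 °C − 26.2 °C)/1.052 = 1110 W

Q = 1110 W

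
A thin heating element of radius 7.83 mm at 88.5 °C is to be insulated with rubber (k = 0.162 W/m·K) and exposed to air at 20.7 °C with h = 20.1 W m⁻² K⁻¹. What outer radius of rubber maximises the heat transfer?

r_cr = 0.806 cm

For a cylinder, r_cr = k_ins/h = 0.162/20.1 = 0.00806 m = 0.806 cm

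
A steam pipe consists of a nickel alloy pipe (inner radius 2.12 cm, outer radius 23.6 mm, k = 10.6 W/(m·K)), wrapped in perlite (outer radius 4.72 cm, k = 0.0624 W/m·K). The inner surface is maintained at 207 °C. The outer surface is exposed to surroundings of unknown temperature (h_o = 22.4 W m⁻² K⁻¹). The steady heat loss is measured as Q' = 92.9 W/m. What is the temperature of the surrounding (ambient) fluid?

Sum the resistances:
  R'_nickel alloy = ln(0.0236/0.0212)/(2πk) = 0.1072/(2π·10.6) = 0.001610 m·K/W
  R'_perlite = ln(0.0472/0.0236)/(2πk) = 0.6931/(2π·0.0624) = 1.768 m·K/W
  R'_conv,out = 1/(2πr h) = 1/(2π·0.0472·22.4) = 0.1505 m·K/W
ΣR = 1.920 m·K/W
ΔT = Q'·ΣR = 92.9 × 1.920 = 178.4 K
Heat flows outward, so T_out = T_in − ΔT = 207 − 178.4 = 28.6 °C

T_out = 28.6 °C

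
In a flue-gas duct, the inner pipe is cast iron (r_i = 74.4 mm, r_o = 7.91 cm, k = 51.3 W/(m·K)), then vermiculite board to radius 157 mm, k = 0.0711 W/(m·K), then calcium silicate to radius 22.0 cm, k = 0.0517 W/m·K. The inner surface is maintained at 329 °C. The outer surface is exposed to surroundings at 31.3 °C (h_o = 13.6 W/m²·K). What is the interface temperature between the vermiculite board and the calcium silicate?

T = 155 °C

Treat each layer as a resistance in series:
  R'_cast iron = ln(0.0791/0.0744)/(2πk) = 0.06126/(2π·51.3) = 1.900×10^-4 m·K/W
  R'_vermiculite board = ln(0.157/0.0791)/(2πk) = 0.6855/(2π·0.0711) = 1.535 m·K/W
  R'_calcium silicate = ln(0.220/0.157)/(2πk) = 0.3374/(2π·0.0517) = 1.039 m·K/W
  R'_conv,out = 1/(2πr h) = 1/(2π·0.220·13.6) = 0.05319 m·K/W
ΣR = 1.900×10^-4 + 1.535 + 1.039 + 0.05319 = 2.627 m·K/W
Q' = ΔT/ΣR = (329 °C − 31.3 °C)/2.627 = 113.3 W/m
From the inner boundary to the vermiculite board/calcium silicate interface, ΣR_partial = 1.535 m·K/W.
T_interface = T_in − Q'·ΣR_partial = 329 °C − (113.3)(1.535) = 155 °C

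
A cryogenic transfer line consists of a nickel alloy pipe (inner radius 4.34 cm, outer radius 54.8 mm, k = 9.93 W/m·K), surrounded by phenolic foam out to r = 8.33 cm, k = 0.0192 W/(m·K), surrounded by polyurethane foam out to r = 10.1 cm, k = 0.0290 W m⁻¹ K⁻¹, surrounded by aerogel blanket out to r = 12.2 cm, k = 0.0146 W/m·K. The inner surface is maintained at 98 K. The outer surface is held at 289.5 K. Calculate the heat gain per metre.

Q' = 29.1 W/m

Series thermal resistances, inner to outer:
  R'_nickel alloy = ln(0.0548/0.0434)/(2πk) = 0.2332/(2π·9.93) = 0.003738 m·K/W
  R'_phenolic foam = ln(0.0833/0.0548)/(2πk) = 0.4188/(2π·0.0192) = 3.471 m·K/W
  R'_polyurethane foam = ln(0.101/0.0833)/(2πk) = 0.1927/(2π·0.0290) = 1.057 m·K/W
  R'_aerogel blanket = ln(0.122/0.101)/(2πk) = 0.1889/(2π·0.0146) = 2.059 m·K/W
ΣR = 0.003738 + 3.471 + 1.057 + 2.059 = 6.591 m·K/W
Q' = ΔT/ΣR = (98 K − 289.5 K)/6.591 = -29.1 W/m
(Negative Q' ⇒ heat flows inward; heat gain = 29.1 W/m.)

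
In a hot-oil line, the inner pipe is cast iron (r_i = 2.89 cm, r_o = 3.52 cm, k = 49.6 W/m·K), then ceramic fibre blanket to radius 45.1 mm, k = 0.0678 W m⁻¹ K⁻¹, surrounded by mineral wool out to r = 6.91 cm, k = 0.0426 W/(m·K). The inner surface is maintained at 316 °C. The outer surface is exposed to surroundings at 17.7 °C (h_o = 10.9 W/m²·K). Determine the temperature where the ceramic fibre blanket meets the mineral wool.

Series thermal resistances, inner to outer:
  R'_cast iron = ln(0.0352/0.0289)/(2πk) = 0.1972/(2π·49.6) = 6.328×10^-4 m·K/W
  R'_ceramic fibre blanket = ln(0.0451/0.0352)/(2πk) = 0.2478/(2π·0.0678) = 0.5818 m·K/W
  R'_mineral wool = ln(0.0691/0.0451)/(2πk) = 0.4267/(2π·0.0426) = 1.594 m·K/W
  R'_conv,out = 1/(2πr h) = 1/(2π·0.0691·10.9) = 0.2113 m·K/W
ΣR = 6.328×10^-4 + 0.5818 + 1.594 + 0.2113 = 2.388 m·K/W
Q' = ΔT/ΣR = (316 °C − 17.7 °C)/2.388 = 124.9 W/m
From the inner boundary to the ceramic fibre blanket/mineral wool interface, ΣR_partial = 0.5824 m·K/W.
T_interface = T_in − Q'·ΣR_partial = 316 °C − (124.9)(0.5824) = 243 °C

T = 243 °C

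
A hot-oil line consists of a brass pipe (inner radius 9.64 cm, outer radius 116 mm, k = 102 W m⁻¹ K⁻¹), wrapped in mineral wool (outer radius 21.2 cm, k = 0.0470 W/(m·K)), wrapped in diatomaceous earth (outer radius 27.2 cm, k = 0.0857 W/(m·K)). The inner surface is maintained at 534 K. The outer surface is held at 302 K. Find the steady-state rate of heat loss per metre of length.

Q' = 92.6 W/m

Resistance network (inner→outer):
  R'_brass = ln(0.116/0.0964)/(2πk) = 0.1851/(2π·102) = 2.888×10^-4 m·K/W
  R'_mineral wool = ln(0.212/0.116)/(2πk) = 0.6030/(2π·0.0470) = 2.042 m·K/W
  R'_diatomaceous earth = ln(0.272/0.212)/(2πk) = 0.2492/(2π·0.0857) = 0.4628 m·K/W
ΣR = 2.888×10^-4 + 2.042 + 0.4628 = 2.505 m·K/W
Q' = ΔT/ΣR = (534 K − 302 K)/2.505 = 92.6 W/m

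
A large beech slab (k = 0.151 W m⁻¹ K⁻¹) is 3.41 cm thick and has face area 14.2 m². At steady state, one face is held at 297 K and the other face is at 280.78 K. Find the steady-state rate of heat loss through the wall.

Q = kA·ΔT/L = 0.151 × 14.2 × |297 K − 280.78 K| / 0.0341 = 1020 W

Q = 1020 W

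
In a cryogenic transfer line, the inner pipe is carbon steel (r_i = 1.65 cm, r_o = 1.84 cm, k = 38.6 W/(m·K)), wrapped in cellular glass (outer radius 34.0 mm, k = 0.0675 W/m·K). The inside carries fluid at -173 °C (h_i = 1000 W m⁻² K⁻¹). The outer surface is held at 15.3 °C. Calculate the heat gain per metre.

Q' = 129 W/m

Treat each layer as a resistance in series:
  R'_conv,in = 1/(2πr h) = 1/(2π·0.0165·1000) = 0.009646 m·K/W
  R'_carbon steel = ln(0.0184/0.0165)/(2πk) = 0.1090/(2π·38.6) = 4.494×10^-4 m·K/W
  R'_cellular glass = ln(0.0340/0.0184)/(2πk) = 0.6140/(2π·0.0675) = 1.448 m·K/W
ΣR = 0.009646 + 4.494×10^-4 + 1.448 = 1.458 m·K/W
Q' = ΔT/ΣR = (-173 °C − 15.3 °C)/1.458 = -129 W/m
(Negative Q' ⇒ heat flows inward; heat gain = 129 W/m.)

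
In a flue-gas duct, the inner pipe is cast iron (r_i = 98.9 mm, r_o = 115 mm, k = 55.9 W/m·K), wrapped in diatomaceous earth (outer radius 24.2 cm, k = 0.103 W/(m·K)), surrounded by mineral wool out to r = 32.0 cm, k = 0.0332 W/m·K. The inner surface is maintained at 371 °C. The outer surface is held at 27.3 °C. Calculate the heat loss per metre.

Series thermal resistances, inner to outer:
  R'_cast iron = ln(0.115/0.0989)/(2πk) = 0.1508/(2π·55.9) = 4.294×10^-4 m·K/W
  R'_diatomaceous earth = ln(0.242/0.115)/(2πk) = 0.7440/(2π·0.103) = 1.150 m·K/W
  R'_mineral wool = ln(0.320/0.242)/(2πk) = 0.2794/(2π·0.0332) = 1.339 m·K/W
ΣR = 4.294×10^-4 + 1.150 + 1.339 = 2.489 m·K/W
Q' = ΔT/ΣR = (371 °C − 27.3 °C)/2.489 = 138 W/m

Q' = 138 W/m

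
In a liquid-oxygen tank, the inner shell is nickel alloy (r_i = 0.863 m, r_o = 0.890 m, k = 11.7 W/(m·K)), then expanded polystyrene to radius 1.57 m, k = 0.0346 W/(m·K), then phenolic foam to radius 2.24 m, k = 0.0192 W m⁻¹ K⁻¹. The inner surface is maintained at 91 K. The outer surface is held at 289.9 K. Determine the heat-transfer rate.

Q = 104 W

Series thermal resistances, inner to outer:
  R_nickel alloy = (1/0.863 − 1/0.890)/(4πk) = 0.03515/(4π·11.7) = 2.391×10^-4 K/W
  R_expanded polystyrene = (1/0.890 − 1/1.57)/(4πk) = 0.4867/(4π·0.0346) = 1.119 K/W
  R_phenolic foam = (1/1.57 − 1/2.24)/(4πk) = 0.1905/(4π·0.0192) = 0.7896 K/W
ΣR = 2.391×10^-4 + 1.119 + 0.7896 = 1.909 K/W
Q = ΔT/ΣR = (91 K − 289.9 K)/1.909 = -104 W
(Negative Q ⇒ heat flows inward; heat gain = 104 W.)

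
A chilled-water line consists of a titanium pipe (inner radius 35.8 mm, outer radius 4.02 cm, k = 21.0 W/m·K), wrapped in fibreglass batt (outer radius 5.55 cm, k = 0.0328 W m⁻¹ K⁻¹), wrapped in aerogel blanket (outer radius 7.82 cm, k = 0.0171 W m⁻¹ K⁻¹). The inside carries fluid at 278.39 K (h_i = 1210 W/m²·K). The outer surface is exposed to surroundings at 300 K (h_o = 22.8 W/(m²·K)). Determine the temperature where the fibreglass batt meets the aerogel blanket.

Treat each layer as a resistance in series:
  R'_conv,in = 1/(2πr h) = 1/(2π·0.0358·1210) = 0.003674 m·K/W
  R'_titanium = ln(0.0402/0.0358)/(2πk) = 0.1159/(2π·21.0) = 8.785×10^-4 m·K/W
  R'_fibreglass batt = ln(0.0555/0.0402)/(2πk) = 0.3225/(2π·0.0328) = 1.565 m·K/W
  R'_aerogel blanket = ln(0.0782/0.0555)/(2πk) = 0.3429/(2π·0.0171) = 3.191 m·K/W
  R'_conv,out = 1/(2πr h) = 1/(2π·0.0782·22.8) = 0.08926 m·K/W
ΣR = 0.003674 + 8.785×10^-4 + 1.565 + 3.191 + 0.08926 = 4.850 m·K/W
Q' = ΔT/ΣR = (278.39 K − 300 K)/4.850 = -4.456 W/m
From the inner boundary to the fibreglass batt/aerogel blanket interface, ΣR_partial = 1.570 m·K/W.
T_interface = T_in − Q'·ΣR_partial = 278.39 K − (-4.456)(1.570) = 285.4 K

T = 285.4 K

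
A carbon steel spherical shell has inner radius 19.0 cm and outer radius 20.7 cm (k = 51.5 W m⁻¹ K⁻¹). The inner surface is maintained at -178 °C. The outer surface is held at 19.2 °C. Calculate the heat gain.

Q = 4πk·ΔT/(1/r₁ − 1/r₂) = 4π × 51.5 × 197.2 / (1/0.190 − 1/0.207) = 2.95×10^5 W

Q = 2.95×10^5 W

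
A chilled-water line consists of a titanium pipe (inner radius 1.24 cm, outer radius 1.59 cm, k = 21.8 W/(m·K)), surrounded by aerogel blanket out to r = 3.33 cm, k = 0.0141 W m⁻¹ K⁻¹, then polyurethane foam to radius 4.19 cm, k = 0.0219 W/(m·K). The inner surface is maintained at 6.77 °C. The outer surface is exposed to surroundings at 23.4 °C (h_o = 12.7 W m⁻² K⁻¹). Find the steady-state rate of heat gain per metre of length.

Resistance network (inner→outer):
  R'_titanium = ln(0.0159/0.0124)/(2πk) = 0.2486/(2π·21.8) = 0.001815 m·K/W
  R'_aerogel blanket = ln(0.0333/0.0159)/(2πk) = 0.7392/(2π·0.0141) = 8.344 m·K/W
  R'_polyurethane foam = ln(0.0419/0.0333)/(2πk) = 0.2297/(2π·0.0219) = 1.670 m·K/W
  R'_conv,out = 1/(2πr h) = 1/(2π·0.0419·12.7) = 0.2991 m·K/W
ΣR = 0.001815 + 8.344 + 1.670 + 0.2991 = 10.31 m·K/W
Q' = ΔT/ΣR = (6.77 °C − 23.4 °C)/10.31 = -1.61 W/m
(Negative Q' ⇒ heat flows inward; heat gain = 1.61 W/m.)

Q' = 1.61 W/m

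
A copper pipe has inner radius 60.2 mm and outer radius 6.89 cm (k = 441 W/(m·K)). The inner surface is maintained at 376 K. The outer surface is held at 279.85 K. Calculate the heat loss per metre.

Q' = 2πk·ΔT/ln(r₂/r₁) = 2π × 441 × 96.15 / ln(0.0689/0.0602) = 1.97×10^6 W/m

Q' = 1.97×10^6 W/m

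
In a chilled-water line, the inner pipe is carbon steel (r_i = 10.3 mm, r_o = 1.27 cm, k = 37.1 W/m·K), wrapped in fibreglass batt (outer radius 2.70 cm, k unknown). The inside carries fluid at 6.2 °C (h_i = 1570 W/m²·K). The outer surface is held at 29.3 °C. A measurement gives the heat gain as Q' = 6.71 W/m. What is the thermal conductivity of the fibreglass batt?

k = 0.0350 W/m·K

ΣR = ΔT/Q' = |6.2 − 29.3|/6.71 = 3.443 m·K/W
Known resistances:
  R'_conv,in = 1/(2πr h) = 1/(2π·0.0103·1570) = 0.009842 m·K/W
  R'_carbon steel = ln(0.0127/0.0103)/(2πk) = 0.2095/(2π·37.1) = 8.986×10^-4 m·K/W
R_fibreglass batt = ΣR − ΣR_known = 3.443 − 0.01074 = 3.432 m·K/W
ln(r₂/r₁)/(2πk) = 3.432 ⇒ k = 0.7542/(2π·3.432) = 0.0350 W/m·K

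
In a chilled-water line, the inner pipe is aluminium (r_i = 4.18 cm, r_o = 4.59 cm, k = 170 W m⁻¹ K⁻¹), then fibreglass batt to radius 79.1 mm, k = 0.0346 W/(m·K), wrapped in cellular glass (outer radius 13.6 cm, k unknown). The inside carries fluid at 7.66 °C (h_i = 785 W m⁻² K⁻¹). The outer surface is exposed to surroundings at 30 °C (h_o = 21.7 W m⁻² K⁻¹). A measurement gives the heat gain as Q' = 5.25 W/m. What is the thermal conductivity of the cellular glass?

ΣR = ΔT/Q' = |7.66 − 30|/5.25 = 4.255 m·K/W
Known resistances:
  R'_conv,in = 1/(2πr h) = 1/(2π·0.0418·785) = 0.004850 m·K/W
  R'_aluminium = ln(0.0459/0.0418)/(2πk) = 0.09357/(2π·170) = 8.760×10^-5 m·K/W
  R'_fibreglass batt = ln(0.0791/0.0459)/(2πk) = 0.5442/(2π·0.0346) = 2.503 m·K/W
  R'_conv,out = 1/(2πr h) = 1/(2π·0.136·21.7) = 0.05393 m·K/W
R_cellular glass = ΣR − ΣR_known = 4.255 − 2.562 = 1.693 m·K/W
ln(r₂/r₁)/(2πk) = 1.693 ⇒ k = 0.5419/(2π·1.693) = 0.0509 W/m·K

k = 0.0509 W/m·K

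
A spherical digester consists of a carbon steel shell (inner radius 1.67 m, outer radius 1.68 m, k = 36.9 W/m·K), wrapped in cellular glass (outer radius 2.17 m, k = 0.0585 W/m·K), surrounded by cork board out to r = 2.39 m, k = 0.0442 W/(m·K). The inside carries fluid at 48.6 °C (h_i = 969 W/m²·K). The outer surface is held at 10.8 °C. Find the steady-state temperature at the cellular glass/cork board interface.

T = 21.9 °C

Treat each layer as a resistance in series:
  R_conv,in = 1/(4πr²h) = 1/(4π·1.67²·969) = 2.945×10^-5 K/W
  R_carbon steel = (1/1.67 − 1/1.68)/(4πk) = 0.003564/(4π·36.9) = 7.687×10^-6 K/W
  R_cellular glass = (1/1.68 − 1/2.17)/(4πk) = 0.1344/(4π·0.0585) = 0.1828 K/W
  R_cork board = (1/2.17 − 1/2.39)/(4πk) = 0.04242/(4π·0.0442) = 0.07637 K/W
ΣR = 2.945×10^-5 + 7.687×10^-6 + 0.1828 + 0.07637 = 0.2592 K/W
Q = ΔT/ΣR = (48.6 °C − 10.8 °C)/0.2592 = 145.8 W
From the inner boundary to the cellular glass/cork board interface, ΣR_partial = 0.1828 K/W.
T_interface = T_in − Q·ΣR_partial = 48.6 °C − (145.8)(0.1828) = 21.9 °C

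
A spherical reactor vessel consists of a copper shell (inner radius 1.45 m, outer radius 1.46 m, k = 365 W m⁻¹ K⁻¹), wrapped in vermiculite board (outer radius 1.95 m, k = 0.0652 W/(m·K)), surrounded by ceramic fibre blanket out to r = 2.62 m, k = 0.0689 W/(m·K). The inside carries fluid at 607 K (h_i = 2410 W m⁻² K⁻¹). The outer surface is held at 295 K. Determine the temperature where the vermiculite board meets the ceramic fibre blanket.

Series thermal resistances, inner to outer:
  R_conv,in = 1/(4πr²h) = 1/(4π·1.45²·2410) = 1.570×10^-5 K/W
  R_copper = (1/1.45 − 1/1.46)/(4πk) = 0.004724/(4π·365) = 1.030×10^-6 K/W
  R_vermiculite board = (1/1.46 − 1/1.95)/(4πk) = 0.1721/(4π·0.0652) = 0.2101 K/W
  R_ceramic fibre blanket = (1/1.95 − 1/2.62)/(4πk) = 0.1311/(4π·0.0689) = 0.1515 K/W
ΣR = 1.570×10^-5 + 1.030×10^-6 + 0.2101 + 0.1515 = 0.3616 K/W
Q = ΔT/ΣR = (607 K − 295 K)/0.3616 = 862.8 W
From the inner boundary to the vermiculite board/ceramic fibre blanket interface, ΣR_partial = 0.2101 K/W.
T_interface = T_in − Q·ΣR_partial = 607 K − (862.8)(0.2101) = 426 K

T = 426 K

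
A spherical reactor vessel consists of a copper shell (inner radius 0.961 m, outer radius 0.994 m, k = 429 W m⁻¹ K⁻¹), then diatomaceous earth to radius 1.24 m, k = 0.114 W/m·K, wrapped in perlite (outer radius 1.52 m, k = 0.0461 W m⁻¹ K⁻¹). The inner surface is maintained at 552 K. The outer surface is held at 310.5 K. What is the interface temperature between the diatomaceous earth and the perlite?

Series thermal resistances, inner to outer:
  R_copper = (1/0.961 − 1/0.994)/(4πk) = 0.03455/(4π·429) = 6.408×10^-6 K/W
  R_diatomaceous earth = (1/0.994 − 1/1.24)/(4πk) = 0.1996/(4π·0.114) = 0.1393 K/W
  R_perlite = (1/1.24 − 1/1.52)/(4πk) = 0.1486/(4π·0.0461) = 0.2564 K/W
ΣR = 6.408×10^-6 + 0.1393 + 0.2564 = 0.3957 K/W
Q = ΔT/ΣR = (552 K − 310.5 K)/0.3957 = 610.3 W
From the inner boundary to the diatomaceous earth/perlite interface, ΣR_partial = 0.1393 K/W.
T_interface = T_in − Q·ΣR_partial = 552 K − (610.3)(0.1393) = 467 K

T = 467 K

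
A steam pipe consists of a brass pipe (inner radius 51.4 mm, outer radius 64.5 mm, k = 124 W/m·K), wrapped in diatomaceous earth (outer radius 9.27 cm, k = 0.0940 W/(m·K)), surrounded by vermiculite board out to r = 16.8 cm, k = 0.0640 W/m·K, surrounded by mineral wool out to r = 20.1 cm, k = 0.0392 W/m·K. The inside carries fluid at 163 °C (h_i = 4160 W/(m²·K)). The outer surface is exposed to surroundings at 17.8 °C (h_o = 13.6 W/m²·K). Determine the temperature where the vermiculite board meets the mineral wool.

Series thermal resistances, inner to outer:
  R'_conv,in = 1/(2πr h) = 1/(2π·0.0514·4160) = 7.443×10^-4 m·K/W
  R'_brass = ln(0.0645/0.0514)/(2πk) = 0.2270/(2π·124) = 2.914×10^-4 m·K/W
  R'_diatomaceous earth = ln(0.0927/0.0645)/(2πk) = 0.3627/(2π·0.0940) = 0.6141 m·K/W
  R'_vermiculite board = ln(0.168/0.0927)/(2πk) = 0.5946/(2π·0.0640) = 1.479 m·K/W
  R'_mineral wool = ln(0.201/0.168)/(2πk) = 0.1793/(2π·0.0392) = 0.7281 m·K/W
  R'_conv,out = 1/(2πr h) = 1/(2π·0.201·13.6) = 0.05822 m·K/W
ΣR = 7.443×10^-4 + 2.914×10^-4 + 0.6141 + 1.479 + 0.7281 + 0.05822 = 2.880 m·K/W
Q' = ΔT/ΣR = (163 °C − 17.8 °C)/2.880 = 50.42 W/m
From the inner boundary to the vermiculite board/mineral wool interface, ΣR_partial = 2.094 m·K/W.
T_interface = T_in − Q'·ΣR_partial = 163 °C − (50.42)(2.094) = 57.4 °C

T = 57.4 °C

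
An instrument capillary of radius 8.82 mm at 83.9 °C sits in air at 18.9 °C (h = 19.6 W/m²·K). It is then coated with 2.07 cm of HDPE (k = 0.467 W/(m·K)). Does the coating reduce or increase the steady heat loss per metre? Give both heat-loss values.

Critical radius for a cylinder: r_cr = k/h = 0.0238 m = 2.38 cm.
Outer radius after coating: r₂ = 0.00882 + 0.0207 = 0.02952 m.
r₁ < r_cr < r₂: heat loss rises to a maximum at r_cr then falls. Whether the coating helps depends on whether Q(r₂) has dropped back below Q(r₁).
Bare: R = 1/(2πr₁h) = 0.9207 m·K/W; Q = 65/0.9207 = 70.6 W/m.
Coated: R = R_cond + R_conv = 0.6868 m·K/W; Q = 65/0.6868 = 94.6 W/m.

increases: 70.6 → 94.6 W/m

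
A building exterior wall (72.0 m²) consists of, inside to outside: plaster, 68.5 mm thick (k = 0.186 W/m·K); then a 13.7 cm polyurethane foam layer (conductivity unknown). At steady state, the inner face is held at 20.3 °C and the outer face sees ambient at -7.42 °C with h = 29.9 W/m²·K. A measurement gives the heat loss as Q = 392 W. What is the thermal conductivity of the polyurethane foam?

ΣR = ΔT/Q = |20.3 − -7.42|/392 = 0.07071 K/W
Known resistances:
  R_plaster = L/(kA) = 0.0685/(0.186·72.0) = 0.005115 K/W
  R_conv,out = 1/(hA) = 1/(29.9·72.0) = 4.645×10^-4 K/W
R_polyurethane foam = ΣR − ΣR_known = 0.07071 − 0.005579 = 0.06513 K/W
L/(kA) = 0.06513 ⇒ k = 0.137/(0.06513·72.0) = 0.0292 W/m·K

k = 0.0292 W/m·K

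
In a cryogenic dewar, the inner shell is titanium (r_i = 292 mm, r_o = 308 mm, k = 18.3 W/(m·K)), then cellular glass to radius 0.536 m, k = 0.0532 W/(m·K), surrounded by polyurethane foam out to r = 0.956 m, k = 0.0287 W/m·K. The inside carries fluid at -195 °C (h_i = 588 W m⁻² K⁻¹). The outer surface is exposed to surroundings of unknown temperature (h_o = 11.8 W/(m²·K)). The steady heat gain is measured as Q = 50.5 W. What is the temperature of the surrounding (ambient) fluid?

Series resistances:
  R_conv,in = 1/(4πr²h) = 1/(4π·0.292²·588) = 0.001587 K/W
  R_titanium = (1/0.292 − 1/0.308)/(4πk) = 0.1779/(4π·18.3) = 7.736×10^-4 K/W
  R_cellular glass = (1/0.308 − 1/0.536)/(4πk) = 1.381/(4π·0.0532) = 2.066 K/W
  R_polyurethane foam = (1/0.536 − 1/0.956)/(4πk) = 0.8196/(4π·0.0287) = 2.273 K/W
  R_conv,out = 1/(4πr²h) = 1/(4π·0.956²·11.8) = 0.007379 K/W
ΣR = 4.348 K/W
ΔT = Q·ΣR = 50.5 × 4.348 = 219.6 K
Heat flows inward, so T_out = T_in + ΔT = -195 + 219.6 = 24.6 °C

T_out = 24.6 °C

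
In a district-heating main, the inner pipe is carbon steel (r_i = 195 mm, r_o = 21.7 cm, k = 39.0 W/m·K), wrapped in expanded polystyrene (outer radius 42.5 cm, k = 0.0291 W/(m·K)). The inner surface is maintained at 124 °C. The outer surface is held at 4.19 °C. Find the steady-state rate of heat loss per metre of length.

Q' = 32.6 W/m

Resistance network (inner→outer):
  R'_carbon steel = ln(0.217/0.195)/(2πk) = 0.1069/(2π·39.0) = 4.362×10^-4 m·K/W
  R'_expanded polystyrene = ln(0.425/0.217)/(2πk) = 0.6722/(2π·0.0291) = 3.676 m·K/W
ΣR = 4.362×10^-4 + 3.676 = 3.676 m·K/W
Q' = ΔT/ΣR = (124 °C − 4.19 °C)/3.676 = 32.6 W/m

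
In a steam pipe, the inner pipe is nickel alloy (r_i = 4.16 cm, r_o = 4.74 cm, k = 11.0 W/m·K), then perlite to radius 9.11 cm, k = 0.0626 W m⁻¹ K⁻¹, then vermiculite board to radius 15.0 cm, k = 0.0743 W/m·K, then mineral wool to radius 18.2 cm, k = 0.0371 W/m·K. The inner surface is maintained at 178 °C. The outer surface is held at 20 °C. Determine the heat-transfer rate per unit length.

Series thermal resistances, inner to outer:
  R'_nickel alloy = ln(0.0474/0.0416)/(2πk) = 0.1305/(2π·11.0) = 0.001888 m·K/W
  R'_perlite = ln(0.0911/0.0474)/(2πk) = 0.6533/(2π·0.0626) = 1.661 m·K/W
  R'_vermiculite board = ln(0.150/0.0911)/(2πk) = 0.4987/(2π·0.0743) = 1.068 m·K/W
  R'_mineral wool = ln(0.182/0.150)/(2πk) = 0.1934/(2π·0.0371) = 0.8295 m·K/W
ΣR = 0.001888 + 1.661 + 1.068 + 0.8295 = 3.560 m·K/W
Q' = ΔT/ΣR = (178 °C − 20 °C)/3.560 = 44.4 W/m

Q' = 44.4 W/m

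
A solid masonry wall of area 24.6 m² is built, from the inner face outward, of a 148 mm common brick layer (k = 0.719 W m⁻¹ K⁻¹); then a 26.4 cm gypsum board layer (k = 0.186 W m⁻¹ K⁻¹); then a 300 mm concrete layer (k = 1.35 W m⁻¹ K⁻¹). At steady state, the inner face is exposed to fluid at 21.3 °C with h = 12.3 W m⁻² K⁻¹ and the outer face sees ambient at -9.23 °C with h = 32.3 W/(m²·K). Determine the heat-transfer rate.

Q = 383 W

Series thermal resistances, inner to outer:
  R_conv,in = 1/(hA) = 1/(12.3·24.6) = 0.003305 K/W
  R_common brick = L/(kA) = 0.148/(0.719·24.6) = 0.008368 K/W
  R_gypsum board = L/(kA) = 0.264/(0.186·24.6) = 0.05770 K/W
  R_concrete = L/(kA) = 0.300/(1.35·24.6) = 0.009033 K/W
  R_conv,out = 1/(hA) = 1/(32.3·24.6) = 0.001259 K/W
ΣR = 0.003305 + 0.008368 + 0.05770 + 0.009033 + 0.001259 = 0.07966 K/W
Q = ΔT/ΣR = (21.3 °C − -9.23 °C)/0.07966 = 383 W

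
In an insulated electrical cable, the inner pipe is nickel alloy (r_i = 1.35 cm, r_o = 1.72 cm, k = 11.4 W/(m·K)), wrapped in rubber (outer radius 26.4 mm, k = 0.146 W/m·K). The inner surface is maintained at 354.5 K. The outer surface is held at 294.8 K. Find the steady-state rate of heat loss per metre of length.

Treat each layer as a resistance in series:
  R'_nickel alloy = ln(0.0172/0.0135)/(2πk) = 0.2422/(2π·11.4) = 0.003382 m·K/W
  R'_rubber = ln(0.0264/0.0172)/(2πk) = 0.4285/(2π·0.146) = 0.4671 m·K/W
ΣR = 0.003382 + 0.4671 = 0.4705 m·K/W
Q' = ΔT/ΣR = (354.5 K − 294.8 K)/0.4705 = 127 W/m

Q' = 127 W/m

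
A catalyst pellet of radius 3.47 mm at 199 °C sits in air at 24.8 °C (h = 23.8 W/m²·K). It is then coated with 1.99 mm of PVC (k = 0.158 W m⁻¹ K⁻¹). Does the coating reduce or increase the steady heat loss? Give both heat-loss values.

Critical radius for a sphere: r_cr = 2k/h = 0.0133 m = 1.33 cm.
Outer radius after coating: r₂ = 0.00347 + 0.00199 = 0.00546 m.
Since r₁ < r_cr and r₂ ≤ r_cr, the coating moves toward the maximum at r_cr — heat loss rises.
Bare: R = 1/(4πr₁²h) = 277.7 K/W; Q = 174.2/277.7 = 0.627 W.
Coated: R = R_cond + R_conv = 165.1 K/W; Q = 174.2/165.1 = 1.06 W.

increases: 0.627 → 1.06 W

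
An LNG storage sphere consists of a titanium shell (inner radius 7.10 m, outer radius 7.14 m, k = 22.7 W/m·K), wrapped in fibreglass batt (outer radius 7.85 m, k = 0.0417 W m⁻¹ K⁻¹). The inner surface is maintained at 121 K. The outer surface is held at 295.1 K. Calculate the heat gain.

Q = 7200 W

Treat each layer as a resistance in series:
  R_titanium = (1/7.10 − 1/7.14)/(4πk) = 7.890×10^-4/(4π·22.7) = 2.766×10^-6 K/W
  R_fibreglass batt = (1/7.14 − 1/7.85)/(4πk) = 0.01267/(4π·0.0417) = 0.02417 K/W
ΣR = 2.766×10^-6 + 0.02417 = 0.02417 K/W
Q = ΔT/ΣR = (121 K − 295.1 K)/0.02417 = -7200 W
(Negative Q ⇒ heat flows inward; heat gain = 7200 W.)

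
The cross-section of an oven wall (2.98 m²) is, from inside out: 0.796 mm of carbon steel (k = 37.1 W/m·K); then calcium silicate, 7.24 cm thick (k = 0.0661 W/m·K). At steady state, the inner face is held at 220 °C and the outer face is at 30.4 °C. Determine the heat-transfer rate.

Q = 516 W

Resistance network (inner→outer):
  R_carbon steel = L/(kA) = 7.96×10^-4/(37.1·2.98) = 7.200×10^-6 K/W
  R_calcium silicate = L/(kA) = 0.0724/(0.0661·2.98) = 0.3676 K/W
ΣR = 7.200×10^-6 + 0.3676 = 0.3676 K/W
Q = ΔT/ΣR = (220 °C − 30.4 °C)/0.3676 = 516 W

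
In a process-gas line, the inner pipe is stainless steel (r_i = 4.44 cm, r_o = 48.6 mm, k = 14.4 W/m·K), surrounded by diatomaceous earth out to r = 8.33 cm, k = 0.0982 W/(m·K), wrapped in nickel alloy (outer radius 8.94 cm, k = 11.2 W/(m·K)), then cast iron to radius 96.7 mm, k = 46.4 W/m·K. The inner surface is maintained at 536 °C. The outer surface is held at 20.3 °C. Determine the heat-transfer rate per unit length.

Q' = 589 W/m

Resistance network (inner→outer):
  R'_stainless steel = ln(0.0486/0.0444)/(2πk) = 0.09038/(2π·14.4) = 9.990×10^-4 m·K/W
  R'_diatomaceous earth = ln(0.0833/0.0486)/(2πk) = 0.5388/(2π·0.0982) = 0.8733 m·K/W
  R'_nickel alloy = ln(0.0894/0.0833)/(2πk) = 0.07067/(2π·11.2) = 0.001004 m·K/W
  R'_cast iron = ln(0.0967/0.0894)/(2πk) = 0.07849/(2π·46.4) = 2.692×10^-4 m·K/W
ΣR = 9.990×10^-4 + 0.8733 + 0.001004 + 2.692×10^-4 = 0.8756 m·K/W
Q' = ΔT/ΣR = (536 °C − 20.3 °C)/0.8756 = 589 W/m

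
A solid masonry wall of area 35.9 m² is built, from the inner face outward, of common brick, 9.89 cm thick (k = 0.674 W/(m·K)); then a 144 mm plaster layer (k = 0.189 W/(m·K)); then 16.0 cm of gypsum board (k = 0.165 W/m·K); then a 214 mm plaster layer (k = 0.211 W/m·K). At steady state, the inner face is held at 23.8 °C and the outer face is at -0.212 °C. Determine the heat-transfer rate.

Resistance network (inner→outer):
  R_common brick = L/(kA) = 0.0989/(0.674·35.9) = 0.004087 K/W
  R_plaster = L/(kA) = 0.144/(0.189·35.9) = 0.02122 K/W
  R_gypsum board = L/(kA) = 0.160/(0.165·35.9) = 0.02701 K/W
  R_plaster = L/(kA) = 0.214/(0.211·35.9) = 0.02825 K/W
ΣR = 0.004087 + 0.02122 + 0.02701 + 0.02825 = 0.08057 K/W
Q = ΔT/ΣR = (23.8 °C − -0.212 °C)/0.08057 = 298 W

Q = 298 W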